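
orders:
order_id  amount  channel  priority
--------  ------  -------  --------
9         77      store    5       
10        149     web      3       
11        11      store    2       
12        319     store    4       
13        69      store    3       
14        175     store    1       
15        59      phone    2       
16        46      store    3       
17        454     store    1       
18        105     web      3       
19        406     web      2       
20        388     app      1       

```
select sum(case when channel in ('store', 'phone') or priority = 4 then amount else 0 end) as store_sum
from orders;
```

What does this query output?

1210

order_id=9: ✓ → 77
order_id=10: ✗
order_id=11: ✓ → 11
order_id=12: ✓ → 319
order_id=13: ✓ → 69
order_id=14: ✓ → 175
order_id=15: ✓ → 59
order_id=16: ✓ → 46
order_id=17: ✓ → 454
order_id=18: ✗
order_id=19: ✗
order_id=20: ✗
store_sum = 77 + 11 + 319 + 69 + 175 + 59 + 46 + 454 = 1210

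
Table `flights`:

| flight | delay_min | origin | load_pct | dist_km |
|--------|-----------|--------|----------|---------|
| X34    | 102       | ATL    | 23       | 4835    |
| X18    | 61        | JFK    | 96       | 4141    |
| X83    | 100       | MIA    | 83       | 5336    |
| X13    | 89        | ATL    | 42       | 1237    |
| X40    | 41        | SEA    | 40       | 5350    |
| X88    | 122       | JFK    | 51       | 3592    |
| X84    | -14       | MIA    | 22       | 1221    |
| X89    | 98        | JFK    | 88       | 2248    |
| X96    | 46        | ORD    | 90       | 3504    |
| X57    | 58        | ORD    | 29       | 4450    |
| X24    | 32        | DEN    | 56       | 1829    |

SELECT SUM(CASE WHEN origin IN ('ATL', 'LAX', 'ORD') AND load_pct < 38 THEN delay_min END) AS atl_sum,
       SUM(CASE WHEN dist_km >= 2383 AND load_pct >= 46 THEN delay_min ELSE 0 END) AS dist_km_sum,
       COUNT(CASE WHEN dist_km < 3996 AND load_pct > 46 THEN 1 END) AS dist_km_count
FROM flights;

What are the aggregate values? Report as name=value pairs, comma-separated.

atl_sum=160, dist_km_sum=329, dist_km_count=4

[atl_sum: origin IN ('ATL', 'LAX', 'ORD') AND load_pct < 38]
flight=X34: ✓ → 102
flight=X18: ✗
flight=X83: ✗
flight=X13: ✗
flight=X40: ✗
flight=X88: ✗
flight=X84: ✗
flight=X89: ✗
flight=X96: ✗
flight=X57: ✓ → 58
flight=X24: ✗
atl_sum = 102 + 58 = 160
—
[dist_km_sum: dist_km >= 2383 AND load_pct >= 46]
flight=X34: ✗
flight=X18: ✓ → 61
flight=X83: ✓ → 100
flight=X13: ✗
flight=X40: ✗
flight=X88: ✓ → 122
flight=X84: ✗
flight=X89: ✗
flight=X96: ✓ → 46
flight=X57: ✗
flight=X24: ✗
dist_km_sum = 61 + 100 + 122 + 46 = 329
—
[dist_km_count: dist_km < 3996 AND load_pct > 46]
flight=X34: ✗
flight=X18: ✗
flight=X83: ✗
flight=X13: ✗
flight=X40: ✗
flight=X88: ✓ → 1
flight=X84: ✗
flight=X89: ✓ → 1
flight=X96: ✓ → 1
flight=X57: ✗
flight=X24: ✓ → 1
dist_km_count = COUNT(1, 1, 1, 1) = 4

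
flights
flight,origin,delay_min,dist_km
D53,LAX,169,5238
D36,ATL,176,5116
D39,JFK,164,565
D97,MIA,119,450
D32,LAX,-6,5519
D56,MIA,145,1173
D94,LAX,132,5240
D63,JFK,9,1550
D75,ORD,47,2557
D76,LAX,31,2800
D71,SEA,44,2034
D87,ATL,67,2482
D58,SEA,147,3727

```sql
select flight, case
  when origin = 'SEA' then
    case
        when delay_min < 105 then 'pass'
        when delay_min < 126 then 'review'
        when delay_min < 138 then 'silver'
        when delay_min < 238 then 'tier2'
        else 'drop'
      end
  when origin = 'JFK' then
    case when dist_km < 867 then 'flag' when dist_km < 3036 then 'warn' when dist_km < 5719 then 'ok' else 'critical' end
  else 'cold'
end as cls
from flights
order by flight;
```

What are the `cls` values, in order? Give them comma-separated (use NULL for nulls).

flight=D32: origin='LAX' → outer ELSE → cold
flight=D36: origin='ATL' → outer ELSE → cold
flight=D39: origin='JFK' → inner[dist_km < 867] → flag
flight=D53: origin='LAX' → outer ELSE → cold
flight=D56: origin='MIA' → outer ELSE → cold
flight=D58: origin='SEA' → inner[delay_min < 238] → tier2
flight=D63: origin='JFK' → inner[dist_km < 3036] → warn
flight=D71: origin='SEA' → inner[delay_min < 105] → pass
flight=D75: origin='ORD' → outer ELSE → cold
flight=D76: origin='LAX' → outer ELSE → cold
flight=D87: origin='ATL' → outer ELSE → cold
flight=D94: origin='LAX' → outer ELSE → cold
flight=D97: origin='MIA' → outer ELSE → cold

cold, cold, flag, cold, cold, tier2, warn, pass, cold, cold, cold, cold, cold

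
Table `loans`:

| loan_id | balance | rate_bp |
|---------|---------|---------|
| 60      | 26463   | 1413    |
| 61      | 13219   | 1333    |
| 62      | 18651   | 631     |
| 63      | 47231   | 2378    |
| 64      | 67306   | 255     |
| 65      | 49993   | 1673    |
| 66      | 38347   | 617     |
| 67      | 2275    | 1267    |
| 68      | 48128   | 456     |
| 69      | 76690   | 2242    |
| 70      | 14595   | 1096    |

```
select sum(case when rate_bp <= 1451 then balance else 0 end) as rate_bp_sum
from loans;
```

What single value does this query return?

loan_id=60: ✓ → 26463
loan_id=61: ✓ → 13219
loan_id=62: ✓ → 18651
loan_id=63: ✗
loan_id=64: ✓ → 67306
loan_id=65: ✗
loan_id=66: ✓ → 38347
loan_id=67: ✓ → 2275
loan_id=68: ✓ → 48128
loan_id=69: ✗
loan_id=70: ✓ → 14595
rate_bp_sum = 26463 + 13219 + 18651 + 67306 + 38347 + 2275 + 48128 + 14595 = 228984

228984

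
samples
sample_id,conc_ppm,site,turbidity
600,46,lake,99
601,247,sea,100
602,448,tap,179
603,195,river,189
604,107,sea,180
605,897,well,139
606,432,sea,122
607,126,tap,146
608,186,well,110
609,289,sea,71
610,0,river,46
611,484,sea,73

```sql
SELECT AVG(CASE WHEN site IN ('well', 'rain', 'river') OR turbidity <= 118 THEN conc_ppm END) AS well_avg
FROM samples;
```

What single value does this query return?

293

sample_id=600: ✓ → 46
sample_id=601: ✓ → 247
sample_id=602: ✗
sample_id=603: ✓ → 195
sample_id=604: ✗
sample_id=605: ✓ → 897
sample_id=606: ✗
sample_id=607: ✗
sample_id=608: ✓ → 186
sample_id=609: ✓ → 289
sample_id=610: ✓ → 0
sample_id=611: ✓ → 484
well_avg = (46 + 247 + 195 + 897 + 186 + 289 + 0 + 484) / 8 = 293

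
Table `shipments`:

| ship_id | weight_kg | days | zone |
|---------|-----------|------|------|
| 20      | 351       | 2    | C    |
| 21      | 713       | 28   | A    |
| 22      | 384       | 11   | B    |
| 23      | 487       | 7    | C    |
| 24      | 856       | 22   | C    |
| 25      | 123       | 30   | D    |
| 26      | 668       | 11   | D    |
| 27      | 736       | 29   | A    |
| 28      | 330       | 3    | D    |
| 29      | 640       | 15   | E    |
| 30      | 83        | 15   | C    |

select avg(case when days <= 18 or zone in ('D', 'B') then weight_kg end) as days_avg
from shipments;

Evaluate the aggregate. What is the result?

383.25

ship_id=20: ✓ → 351
ship_id=21: ✗
ship_id=22: ✓ → 384
ship_id=23: ✓ → 487
ship_id=24: ✗
ship_id=25: ✓ → 123
ship_id=26: ✓ → 668
ship_id=27: ✗
ship_id=28: ✓ → 330
ship_id=29: ✓ → 640
ship_id=30: ✓ → 83
days_avg = (351 + 384 + 487 + 123 + 668 + 330 + 640 + 83) / 8 = 383.25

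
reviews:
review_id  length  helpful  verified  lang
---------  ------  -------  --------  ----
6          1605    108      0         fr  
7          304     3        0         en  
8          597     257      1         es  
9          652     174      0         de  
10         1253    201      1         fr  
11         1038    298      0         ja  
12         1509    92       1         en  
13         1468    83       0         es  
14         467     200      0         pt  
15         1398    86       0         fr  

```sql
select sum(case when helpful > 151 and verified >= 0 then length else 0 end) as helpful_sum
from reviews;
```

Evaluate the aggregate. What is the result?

4007

review_id=6: ✗
review_id=7: ✗
review_id=8: ✓ → 597
review_id=9: ✓ → 652
review_id=10: ✓ → 1253
review_id=11: ✓ → 1038
review_id=12: ✗
review_id=13: ✗
review_id=14: ✓ → 467
review_id=15: ✗
helpful_sum = 597 + 652 + 1253 + 1038 + 467 = 4007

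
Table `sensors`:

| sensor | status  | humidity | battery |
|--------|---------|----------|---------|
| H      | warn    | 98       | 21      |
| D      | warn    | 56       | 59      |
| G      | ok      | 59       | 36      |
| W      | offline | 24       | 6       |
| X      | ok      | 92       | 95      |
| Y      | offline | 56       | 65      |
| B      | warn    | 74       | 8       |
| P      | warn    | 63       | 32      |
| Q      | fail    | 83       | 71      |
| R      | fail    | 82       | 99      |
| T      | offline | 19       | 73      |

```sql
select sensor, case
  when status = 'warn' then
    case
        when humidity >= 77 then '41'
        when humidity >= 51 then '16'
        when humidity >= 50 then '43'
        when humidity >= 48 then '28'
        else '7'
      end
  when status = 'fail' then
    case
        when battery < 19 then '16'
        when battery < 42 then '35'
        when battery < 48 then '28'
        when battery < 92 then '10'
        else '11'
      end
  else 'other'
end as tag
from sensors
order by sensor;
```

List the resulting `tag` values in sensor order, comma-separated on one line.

sensor=B: status='warn' → inner[humidity >= 51] → 16
sensor=D: status='warn' → inner[humidity >= 51] → 16
sensor=G: status='ok' → outer ELSE → other
sensor=H: status='warn' → inner[humidity >= 77] → 41
sensor=P: status='warn' → inner[humidity >= 51] → 16
sensor=Q: status='fail' → inner[battery < 92] → 10
sensor=R: status='fail' → inner[ELSE] → 11
sensor=T: status='offline' → outer ELSE → other
sensor=W: status='offline' → outer ELSE → other
sensor=X: status='ok' → outer ELSE → other
sensor=Y: status='offline' → outer ELSE → other

16, 16, other, 41, 16, 10, 11, other, other, other, other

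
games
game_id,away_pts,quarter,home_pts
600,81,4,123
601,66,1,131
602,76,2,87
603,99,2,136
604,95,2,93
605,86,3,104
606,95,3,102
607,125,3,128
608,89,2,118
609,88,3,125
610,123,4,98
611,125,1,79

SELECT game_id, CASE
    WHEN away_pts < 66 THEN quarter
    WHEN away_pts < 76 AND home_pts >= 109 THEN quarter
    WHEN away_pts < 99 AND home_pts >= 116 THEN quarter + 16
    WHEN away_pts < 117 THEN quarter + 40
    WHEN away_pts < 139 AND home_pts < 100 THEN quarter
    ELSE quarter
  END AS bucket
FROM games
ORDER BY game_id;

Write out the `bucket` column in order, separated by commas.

20, 1, 42, 42, 42, 43, 43, 3, 18, 19, 4, 1

game_id=600: away_pts < 99 AND home_pts >= 116 → 20
game_id=601: away_pts < 76 AND home_pts >= 109 → 1
game_id=602: away_pts < 117 → 42
game_id=603: away_pts < 117 → 42
game_id=604: away_pts < 117 → 42
game_id=605: away_pts < 117 → 43
game_id=606: away_pts < 117 → 43
game_id=607: ELSE → 3
game_id=608: away_pts < 99 AND home_pts >= 116 → 18
game_id=609: away_pts < 99 AND home_pts >= 116 → 19
game_id=610: away_pts < 139 AND home_pts < 100 → 4
game_id=611: away_pts < 139 AND home_pts < 100 → 1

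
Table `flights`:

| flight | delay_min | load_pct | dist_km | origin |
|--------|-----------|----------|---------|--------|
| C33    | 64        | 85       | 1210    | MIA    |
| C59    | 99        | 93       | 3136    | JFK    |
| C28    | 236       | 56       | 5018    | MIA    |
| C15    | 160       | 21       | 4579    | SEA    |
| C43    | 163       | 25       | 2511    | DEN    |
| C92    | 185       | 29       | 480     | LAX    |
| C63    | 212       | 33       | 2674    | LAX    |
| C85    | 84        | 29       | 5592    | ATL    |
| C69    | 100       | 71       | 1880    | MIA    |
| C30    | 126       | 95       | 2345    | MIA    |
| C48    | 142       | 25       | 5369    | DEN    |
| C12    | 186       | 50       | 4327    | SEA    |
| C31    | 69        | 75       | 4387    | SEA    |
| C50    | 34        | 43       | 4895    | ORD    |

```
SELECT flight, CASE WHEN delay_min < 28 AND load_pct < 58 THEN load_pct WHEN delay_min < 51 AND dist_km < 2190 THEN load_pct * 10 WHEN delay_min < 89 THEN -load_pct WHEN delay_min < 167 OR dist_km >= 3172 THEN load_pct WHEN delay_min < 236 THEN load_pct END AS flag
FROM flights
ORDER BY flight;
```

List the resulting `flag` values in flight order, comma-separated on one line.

flight=C12: delay_min < 167 OR dist_km >= 3172 → 50
flight=C15: delay_min < 167 OR dist_km >= 3172 → 21
flight=C28: delay_min < 167 OR dist_km >= 3172 → 56
flight=C30: delay_min < 167 OR dist_km >= 3172 → 95
flight=C31: delay_min < 89 → -75
flight=C33: delay_min < 89 → -85
flight=C43: delay_min < 167 OR dist_km >= 3172 → 25
flight=C48: delay_min < 167 OR dist_km >= 3172 → 25
flight=C50: delay_min < 89 → -43
flight=C59: delay_min < 167 OR dist_km >= 3172 → 93
flight=C63: delay_min < 236 → 33
flight=C69: delay_min < 167 OR dist_km >= 3172 → 71
flight=C85: delay_min < 89 → -29
flight=C92: delay_min < 236 → 29

50, 21, 56, 95, -75, -85, 25, 25, -43, 93, 33, 71, -29, 29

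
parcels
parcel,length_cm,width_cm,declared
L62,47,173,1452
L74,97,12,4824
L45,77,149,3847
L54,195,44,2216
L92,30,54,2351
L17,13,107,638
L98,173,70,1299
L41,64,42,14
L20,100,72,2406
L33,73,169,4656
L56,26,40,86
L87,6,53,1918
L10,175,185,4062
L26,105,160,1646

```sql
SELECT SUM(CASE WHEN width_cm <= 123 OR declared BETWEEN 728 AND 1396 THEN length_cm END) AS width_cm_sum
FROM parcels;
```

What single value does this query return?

parcel=L62: ✗
parcel=L74: ✓ → 97
parcel=L45: ✗
parcel=L54: ✓ → 195
parcel=L92: ✓ → 30
parcel=L17: ✓ → 13
parcel=L98: ✓ → 173
parcel=L41: ✓ → 64
parcel=L20: ✓ → 100
parcel=L33: ✗
parcel=L56: ✓ → 26
parcel=L87: ✓ → 6
parcel=L10: ✗
parcel=L26: ✗
width_cm_sum = 97 + 195 + 30 + 13 + 173 + 64 + 100 + 26 + 6 = 704

704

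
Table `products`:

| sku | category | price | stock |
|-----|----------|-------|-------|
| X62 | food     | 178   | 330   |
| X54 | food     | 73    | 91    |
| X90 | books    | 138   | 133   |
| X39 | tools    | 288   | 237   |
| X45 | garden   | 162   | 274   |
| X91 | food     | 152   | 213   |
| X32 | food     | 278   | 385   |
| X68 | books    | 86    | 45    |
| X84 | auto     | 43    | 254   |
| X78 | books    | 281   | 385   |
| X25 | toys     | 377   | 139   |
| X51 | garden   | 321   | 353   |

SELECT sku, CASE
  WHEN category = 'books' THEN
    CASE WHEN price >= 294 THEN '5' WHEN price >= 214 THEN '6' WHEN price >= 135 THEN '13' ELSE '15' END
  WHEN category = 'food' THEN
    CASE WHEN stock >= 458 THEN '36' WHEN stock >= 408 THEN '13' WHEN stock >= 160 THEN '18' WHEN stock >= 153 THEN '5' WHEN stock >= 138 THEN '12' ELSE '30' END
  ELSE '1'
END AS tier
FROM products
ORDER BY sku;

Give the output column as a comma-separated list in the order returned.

sku=X25: category='toys' → outer ELSE → 1
sku=X32: category='food' → inner[stock >= 160] → 18
sku=X39: category='tools' → outer ELSE → 1
sku=X45: category='garden' → outer ELSE → 1
sku=X51: category='garden' → outer ELSE → 1
sku=X54: category='food' → inner[ELSE] → 30
sku=X62: category='food' → inner[stock >= 160] → 18
sku=X68: category='books' → inner[ELSE] → 15
sku=X78: category='books' → inner[price >= 214] → 6
sku=X84: category='auto' → outer ELSE → 1
sku=X90: category='books' → inner[price >= 135] → 13
sku=X91: category='food' → inner[stock >= 160] → 18

1, 18, 1, 1, 1, 30, 18, 15, 6, 1, 13, 18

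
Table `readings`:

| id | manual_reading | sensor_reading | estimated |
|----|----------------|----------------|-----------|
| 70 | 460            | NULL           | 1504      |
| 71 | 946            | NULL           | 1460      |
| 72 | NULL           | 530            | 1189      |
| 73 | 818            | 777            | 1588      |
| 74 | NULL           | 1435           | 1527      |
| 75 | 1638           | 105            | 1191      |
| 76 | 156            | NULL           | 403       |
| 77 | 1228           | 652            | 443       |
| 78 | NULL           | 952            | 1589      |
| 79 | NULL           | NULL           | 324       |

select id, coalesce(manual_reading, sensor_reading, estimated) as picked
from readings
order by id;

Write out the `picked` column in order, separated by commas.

id=70: manual_reading=460 → 460
id=71: manual_reading=946 → 946
id=72: manual_reading=NULL, sensor_reading=530 → 530
id=73: manual_reading=818 → 818
id=74: manual_reading=NULL, sensor_reading=1435 → 1435
id=75: manual_reading=1638 → 1638
id=76: manual_reading=156 → 156
id=77: manual_reading=1228 → 1228
id=78: manual_reading=NULL, sensor_reading=952 → 952
id=79: manual_reading=NULL, sensor_reading=NULL, estimated=324 → 324

460, 946, 530, 818, 1435, 1638, 156, 1228, 952, 324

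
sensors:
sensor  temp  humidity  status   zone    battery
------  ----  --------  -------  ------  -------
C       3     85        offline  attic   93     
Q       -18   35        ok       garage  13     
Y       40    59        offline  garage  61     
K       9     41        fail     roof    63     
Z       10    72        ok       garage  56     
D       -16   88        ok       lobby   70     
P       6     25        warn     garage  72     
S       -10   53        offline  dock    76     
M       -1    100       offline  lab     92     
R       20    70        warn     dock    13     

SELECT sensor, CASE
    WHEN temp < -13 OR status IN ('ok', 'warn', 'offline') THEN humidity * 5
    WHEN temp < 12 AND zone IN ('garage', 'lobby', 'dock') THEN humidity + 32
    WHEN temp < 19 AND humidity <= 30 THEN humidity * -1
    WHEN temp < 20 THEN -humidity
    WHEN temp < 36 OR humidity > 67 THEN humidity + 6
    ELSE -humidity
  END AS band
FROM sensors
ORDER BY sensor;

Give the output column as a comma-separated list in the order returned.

sensor=C: temp < -13 OR status IN ('ok', 'warn', 'offline') → 425
sensor=D: temp < -13 OR status IN ('ok', 'warn', 'offline') → 440
sensor=K: temp < 20 → -41
sensor=M: temp < -13 OR status IN ('ok', 'warn', 'offline') → 500
sensor=P: temp < -13 OR status IN ('ok', 'warn', 'offline') → 125
sensor=Q: temp < -13 OR status IN ('ok', 'warn', 'offline') → 175
sensor=R: temp < -13 OR status IN ('ok', 'warn', 'offline') → 350
sensor=S: temp < -13 OR status IN ('ok', 'warn', 'offline') → 265
sensor=Y: temp < -13 OR status IN ('ok', 'warn', 'offline') → 295
sensor=Z: temp < -13 OR status IN ('ok', 'warn', 'offline') → 360

425, 440, -41, 500, 125, 175, 350, 265, 295, 360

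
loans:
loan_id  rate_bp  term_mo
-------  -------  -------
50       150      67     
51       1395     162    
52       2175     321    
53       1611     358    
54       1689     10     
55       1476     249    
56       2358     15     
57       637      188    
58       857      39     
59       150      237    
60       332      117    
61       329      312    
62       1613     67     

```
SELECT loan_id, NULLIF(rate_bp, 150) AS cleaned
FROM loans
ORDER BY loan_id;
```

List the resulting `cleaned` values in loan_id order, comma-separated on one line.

loan_id=50: rate_bp=150 vs 150: equal → NULL
loan_id=51: rate_bp=1395 vs 150: differ → 1395
loan_id=52: rate_bp=2175 vs 150: differ → 2175
loan_id=53: rate_bp=1611 vs 150: differ → 1611
loan_id=54: rate_bp=1689 vs 150: differ → 1689
loan_id=55: rate_bp=1476 vs 150: differ → 1476
loan_id=56: rate_bp=2358 vs 150: differ → 2358
loan_id=57: rate_bp=637 vs 150: differ → 637
loan_id=58: rate_bp=857 vs 150: differ → 857
loan_id=59: rate_bp=150 vs 150: equal → NULL
loan_id=60: rate_bp=332 vs 150: differ → 332
loan_id=61: rate_bp=329 vs 150: differ → 329
loan_id=62: rate_bp=1613 vs 150: differ → 1613

NULL, 1395, 2175, 1611, 1689, 1476, 2358, 637, 857, NULL, 332, 329, 1613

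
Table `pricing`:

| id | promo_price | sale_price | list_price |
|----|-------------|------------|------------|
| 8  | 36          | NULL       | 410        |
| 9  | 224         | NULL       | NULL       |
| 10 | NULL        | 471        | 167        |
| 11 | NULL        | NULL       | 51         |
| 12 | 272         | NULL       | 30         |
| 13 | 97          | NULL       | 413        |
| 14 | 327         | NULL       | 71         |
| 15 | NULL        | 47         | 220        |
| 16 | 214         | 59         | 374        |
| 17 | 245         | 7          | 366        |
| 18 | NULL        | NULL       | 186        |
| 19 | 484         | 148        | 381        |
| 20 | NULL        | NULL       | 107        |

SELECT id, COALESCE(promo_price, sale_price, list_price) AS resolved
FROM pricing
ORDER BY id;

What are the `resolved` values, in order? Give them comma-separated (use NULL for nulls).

36, 224, 471, 51, 272, 97, 327, 47, 214, 245, 186, 484, 107

id=8: promo_price=36 → 36
id=9: promo_price=224 → 224
id=10: promo_price=NULL, sale_price=471 → 471
id=11: promo_price=NULL, sale_price=NULL, list_price=51 → 51
id=12: promo_price=272 → 272
id=13: promo_price=97 → 97
id=14: promo_price=327 → 327
id=15: promo_price=NULL, sale_price=47 → 47
id=16: promo_price=214 → 214
id=17: promo_price=245 → 245
id=18: promo_price=NULL, sale_price=NULL, list_price=186 → 186
id=19: promo_price=484 → 484
id=20: promo_price=NULL, sale_price=NULL, list_price=107 → 107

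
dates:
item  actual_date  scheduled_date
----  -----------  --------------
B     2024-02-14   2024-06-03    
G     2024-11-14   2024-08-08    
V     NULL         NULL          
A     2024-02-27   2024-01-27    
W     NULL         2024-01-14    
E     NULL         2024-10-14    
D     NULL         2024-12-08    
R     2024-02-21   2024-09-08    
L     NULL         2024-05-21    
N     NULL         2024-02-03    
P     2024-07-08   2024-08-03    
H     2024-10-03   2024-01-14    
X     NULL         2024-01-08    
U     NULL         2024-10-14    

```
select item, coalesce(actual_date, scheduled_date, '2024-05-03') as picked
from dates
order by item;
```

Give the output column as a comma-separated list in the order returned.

item=A: actual_date=2024-02-27 → 2024-02-27
item=B: actual_date=2024-02-14 → 2024-02-14
item=D: actual_date=NULL, scheduled_date=2024-12-08 → 2024-12-08
item=E: actual_date=NULL, scheduled_date=2024-10-14 → 2024-10-14
item=G: actual_date=2024-11-14 → 2024-11-14
item=H: actual_date=2024-10-03 → 2024-10-03
item=L: actual_date=NULL, scheduled_date=2024-05-21 → 2024-05-21
item=N: actual_date=NULL, scheduled_date=2024-02-03 → 2024-02-03
item=P: actual_date=2024-07-08 → 2024-07-08
item=R: actual_date=2024-02-21 → 2024-02-21
item=U: actual_date=NULL, scheduled_date=2024-10-14 → 2024-10-14
item=V: actual_date=NULL, scheduled_date=NULL, → literal 2024-05-03 → 2024-05-03
item=W: actual_date=NULL, scheduled_date=2024-01-14 → 2024-01-14
item=X: actual_date=NULL, scheduled_date=2024-01-08 → 2024-01-08

2024-02-27, 2024-02-14, 2024-12-08, 2024-10-14, 2024-11-14, 2024-10-03, 2024-05-21, 2024-02-03, 2024-07-08, 2024-02-21, 2024-10-14, 2024-05-03, 2024-01-14, 2024-01-08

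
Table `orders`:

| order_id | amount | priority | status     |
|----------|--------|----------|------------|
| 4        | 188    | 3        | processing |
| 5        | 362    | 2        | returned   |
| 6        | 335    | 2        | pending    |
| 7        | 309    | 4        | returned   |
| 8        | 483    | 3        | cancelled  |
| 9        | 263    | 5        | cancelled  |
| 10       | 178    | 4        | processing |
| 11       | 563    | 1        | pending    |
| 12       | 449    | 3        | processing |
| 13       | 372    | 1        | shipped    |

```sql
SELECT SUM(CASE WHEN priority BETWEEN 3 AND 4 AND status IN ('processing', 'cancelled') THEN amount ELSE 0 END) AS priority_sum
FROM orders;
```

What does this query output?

order_id=4: ✓ → 188
order_id=5: ✗
order_id=6: ✗
order_id=7: ✗
order_id=8: ✓ → 483
order_id=9: ✗
order_id=10: ✓ → 178
order_id=11: ✗
order_id=12: ✓ → 449
order_id=13: ✗
priority_sum = 188 + 483 + 178 + 449 = 1298

1298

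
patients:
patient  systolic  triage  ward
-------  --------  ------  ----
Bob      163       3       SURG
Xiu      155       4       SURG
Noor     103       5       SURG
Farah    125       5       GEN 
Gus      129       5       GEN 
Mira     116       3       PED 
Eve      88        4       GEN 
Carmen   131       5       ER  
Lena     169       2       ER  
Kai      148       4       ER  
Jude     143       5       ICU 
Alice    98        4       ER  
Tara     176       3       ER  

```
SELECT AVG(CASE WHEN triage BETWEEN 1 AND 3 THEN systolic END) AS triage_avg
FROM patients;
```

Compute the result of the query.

156

patient=Bob: ✓ → 163
patient=Xiu: ✗
patient=Noor: ✗
patient=Farah: ✗
patient=Gus: ✗
patient=Mira: ✓ → 116
patient=Eve: ✗
patient=Carmen: ✗
patient=Lena: ✓ → 169
patient=Kai: ✗
patient=Jude: ✗
patient=Alice: ✗
patient=Tara: ✓ → 176
triage_avg = (163 + 116 + 169 + 176) / 4 = 156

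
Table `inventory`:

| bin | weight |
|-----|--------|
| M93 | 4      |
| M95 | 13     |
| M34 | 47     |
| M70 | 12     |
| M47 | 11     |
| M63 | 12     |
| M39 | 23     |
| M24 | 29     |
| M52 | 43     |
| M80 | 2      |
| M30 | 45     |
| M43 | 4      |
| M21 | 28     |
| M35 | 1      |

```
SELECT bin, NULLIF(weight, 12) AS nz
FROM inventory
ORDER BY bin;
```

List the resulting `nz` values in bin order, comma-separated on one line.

bin=M21: weight=28 vs 12: differ → 28
bin=M24: weight=29 vs 12: differ → 29
bin=M30: weight=45 vs 12: differ → 45
bin=M34: weight=47 vs 12: differ → 47
bin=M35: weight=1 vs 12: differ → 1
bin=M39: weight=23 vs 12: differ → 23
bin=M43: weight=4 vs 12: differ → 4
bin=M47: weight=11 vs 12: differ → 11
bin=M52: weight=43 vs 12: differ → 43
bin=M63: weight=12 vs 12: equal → NULL
bin=M70: weight=12 vs 12: equal → NULL
bin=M80: weight=2 vs 12: differ → 2
bin=M93: weight=4 vs 12: differ → 4
bin=M95: weight=13 vs 12: differ → 13

28, 29, 45, 47, 1, 23, 4, 11, 43, NULL, NULL, 2, 4, 13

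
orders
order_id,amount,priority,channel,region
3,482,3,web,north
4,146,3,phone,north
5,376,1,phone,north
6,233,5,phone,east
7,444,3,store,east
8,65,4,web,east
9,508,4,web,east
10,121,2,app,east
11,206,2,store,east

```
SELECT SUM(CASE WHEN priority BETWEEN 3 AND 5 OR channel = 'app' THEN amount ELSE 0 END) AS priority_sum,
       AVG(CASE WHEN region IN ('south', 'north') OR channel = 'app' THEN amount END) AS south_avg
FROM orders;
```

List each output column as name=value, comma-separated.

[priority_sum: priority BETWEEN 3 AND 5 OR channel = 'app']
order_id=3: ✓ → 482
order_id=4: ✓ → 146
order_id=5: ✗
order_id=6: ✓ → 233
order_id=7: ✓ → 444
order_id=8: ✓ → 65
order_id=9: ✓ → 508
order_id=10: ✓ → 121
order_id=11: ✗
priority_sum = 482 + 146 + 233 + 444 + 65 + 508 + 121 = 1999
—
[south_avg: region IN ('south', 'north') OR channel = 'app']
order_id=3: ✓ → 482
order_id=4: ✓ → 146
order_id=5: ✓ → 376
order_id=6: ✗
order_id=7: ✗
order_id=8: ✗
order_id=9: ✗
order_id=10: ✓ → 121
order_id=11: ✗
south_avg = (482 + 146 + 376 + 121) / 4 = 281.25

priority_sum=1999, south_avg=281.25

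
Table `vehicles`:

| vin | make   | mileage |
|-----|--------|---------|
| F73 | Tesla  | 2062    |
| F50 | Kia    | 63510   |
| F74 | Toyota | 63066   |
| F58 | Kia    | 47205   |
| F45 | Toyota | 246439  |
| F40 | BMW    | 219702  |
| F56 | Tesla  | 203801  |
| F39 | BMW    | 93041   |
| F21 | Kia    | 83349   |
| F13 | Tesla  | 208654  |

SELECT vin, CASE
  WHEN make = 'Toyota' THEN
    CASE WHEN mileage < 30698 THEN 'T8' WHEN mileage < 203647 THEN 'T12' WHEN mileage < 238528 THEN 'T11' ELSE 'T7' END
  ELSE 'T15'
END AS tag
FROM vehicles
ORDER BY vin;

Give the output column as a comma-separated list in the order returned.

vin=F13: make='Tesla' → outer ELSE → T15
vin=F21: make='Kia' → outer ELSE → T15
vin=F39: make='BMW' → outer ELSE → T15
vin=F40: make='BMW' → outer ELSE → T15
vin=F45: make='Toyota' → inner[ELSE] → T7
vin=F50: make='Kia' → outer ELSE → T15
vin=F56: make='Tesla' → outer ELSE → T15
vin=F58: make='Kia' → outer ELSE → T15
vin=F73: make='Tesla' → outer ELSE → T15
vin=F74: make='Toyota' → inner[mileage < 203647] → T12

T15, T15, T15, T15, T7, T15, T15, T15, T15, T12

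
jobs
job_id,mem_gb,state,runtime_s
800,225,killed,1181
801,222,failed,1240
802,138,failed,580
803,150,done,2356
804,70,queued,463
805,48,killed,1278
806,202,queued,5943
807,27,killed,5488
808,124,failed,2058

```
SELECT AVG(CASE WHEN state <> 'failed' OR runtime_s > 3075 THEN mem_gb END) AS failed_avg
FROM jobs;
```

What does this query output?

job_id=800: ✓ → 225
job_id=801: ✗
job_id=802: ✗
job_id=803: ✓ → 150
job_id=804: ✓ → 70
job_id=805: ✓ → 48
job_id=806: ✓ → 202
job_id=807: ✓ → 27
job_id=808: ✗
failed_avg = (225 + 150 + 70 + 48 + 202 + 27) / 6 = 120.3333333333

120.3333333333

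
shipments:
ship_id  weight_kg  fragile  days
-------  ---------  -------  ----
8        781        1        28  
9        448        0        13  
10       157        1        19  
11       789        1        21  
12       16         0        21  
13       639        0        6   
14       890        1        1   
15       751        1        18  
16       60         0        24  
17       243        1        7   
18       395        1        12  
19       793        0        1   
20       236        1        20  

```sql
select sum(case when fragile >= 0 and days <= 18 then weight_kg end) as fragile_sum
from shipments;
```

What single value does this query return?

ship_id=8: ✗
ship_id=9: ✓ → 448
ship_id=10: ✗
ship_id=11: ✗
ship_id=12: ✗
ship_id=13: ✓ → 639
ship_id=14: ✓ → 890
ship_id=15: ✓ → 751
ship_id=16: ✗
ship_id=17: ✓ → 243
ship_id=18: ✓ → 395
ship_id=19: ✓ → 793
ship_id=20: ✗
fragile_sum = 448 + 639 + 890 + 751 + 243 + 395 + 793 = 4159

4159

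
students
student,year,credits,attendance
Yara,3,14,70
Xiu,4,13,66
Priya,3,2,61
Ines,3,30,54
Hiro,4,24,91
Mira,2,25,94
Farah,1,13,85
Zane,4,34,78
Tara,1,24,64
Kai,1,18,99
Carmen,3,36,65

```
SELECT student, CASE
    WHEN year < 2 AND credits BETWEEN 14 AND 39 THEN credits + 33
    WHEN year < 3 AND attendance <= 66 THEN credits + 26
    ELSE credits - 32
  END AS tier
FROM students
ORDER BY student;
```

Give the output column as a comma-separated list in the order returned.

student=Carmen: ELSE → 4
student=Farah: ELSE → -19
student=Hiro: ELSE → -8
student=Ines: ELSE → -2
student=Kai: year < 2 AND credits BETWEEN 14 AND 39 → 51
student=Mira: ELSE → -7
student=Priya: ELSE → -30
student=Tara: year < 2 AND credits BETWEEN 14 AND 39 → 57
student=Xiu: ELSE → -19
student=Yara: ELSE → -18
student=Zane: ELSE → 2

4, -19, -8, -2, 51, -7, -30, 57, -19, -18, 2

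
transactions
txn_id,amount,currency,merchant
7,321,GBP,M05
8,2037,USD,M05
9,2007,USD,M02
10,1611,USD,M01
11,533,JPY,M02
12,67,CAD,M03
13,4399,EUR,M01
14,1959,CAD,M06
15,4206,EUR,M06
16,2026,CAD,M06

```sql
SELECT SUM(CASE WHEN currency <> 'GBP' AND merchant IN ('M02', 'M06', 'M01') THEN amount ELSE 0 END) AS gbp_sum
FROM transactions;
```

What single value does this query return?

16741

txn_id=7: ✗
txn_id=8: ✗
txn_id=9: ✓ → 2007
txn_id=10: ✓ → 1611
txn_id=11: ✓ → 533
txn_id=12: ✗
txn_id=13: ✓ → 4399
txn_id=14: ✓ → 1959
txn_id=15: ✓ → 4206
txn_id=16: ✓ → 2026
gbp_sum = 2007 + 1611 + 533 + 4399 + 1959 + 4206 + 2026 = 16741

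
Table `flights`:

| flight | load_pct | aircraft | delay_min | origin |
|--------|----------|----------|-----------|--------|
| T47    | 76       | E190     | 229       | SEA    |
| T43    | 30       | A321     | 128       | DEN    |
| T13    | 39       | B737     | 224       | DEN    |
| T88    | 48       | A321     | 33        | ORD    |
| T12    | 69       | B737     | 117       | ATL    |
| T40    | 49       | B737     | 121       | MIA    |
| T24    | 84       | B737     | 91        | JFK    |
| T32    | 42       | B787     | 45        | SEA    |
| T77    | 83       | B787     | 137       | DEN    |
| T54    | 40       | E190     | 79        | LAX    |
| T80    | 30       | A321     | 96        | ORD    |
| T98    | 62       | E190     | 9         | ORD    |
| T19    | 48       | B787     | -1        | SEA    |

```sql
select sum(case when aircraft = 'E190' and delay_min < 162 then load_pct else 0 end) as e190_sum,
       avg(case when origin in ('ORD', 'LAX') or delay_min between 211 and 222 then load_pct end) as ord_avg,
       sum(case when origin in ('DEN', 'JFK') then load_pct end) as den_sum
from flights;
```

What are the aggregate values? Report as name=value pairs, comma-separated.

e190_sum=102, ord_avg=45, den_sum=236

[e190_sum: aircraft = 'E190' and delay_min < 162]
flight=T47: ✗
flight=T43: ✗
flight=T13: ✗
flight=T88: ✗
flight=T12: ✗
flight=T40: ✗
flight=T24: ✗
flight=T32: ✗
flight=T77: ✗
flight=T54: ✓ → 40
flight=T80: ✗
flight=T98: ✓ → 62
flight=T19: ✗
e190_sum = 40 + 62 = 102
—
[ord_avg: origin in ('ORD', 'LAX') or delay_min between 211 and 222]
flight=T47: ✗
flight=T43: ✗
flight=T13: ✗
flight=T88: ✓ → 48
flight=T12: ✗
flight=T40: ✗
flight=T24: ✗
flight=T32: ✗
flight=T77: ✗
flight=T54: ✓ → 40
flight=T80: ✓ → 30
flight=T98: ✓ → 62
flight=T19: ✗
ord_avg = (48 + 40 + 30 + 62) / 4 = 45
—
[den_sum: origin in ('DEN', 'JFK')]
flight=T47: ✗
flight=T43: ✓ → 30
flight=T13: ✓ → 39
flight=T88: ✗
flight=T12: ✗
flight=T40: ✗
flight=T24: ✓ → 84
flight=T32: ✗
flight=T77: ✓ → 83
flight=T54: ✗
flight=T80: ✗
flight=T98: ✗
flight=T19: ✗
den_sum = 30 + 39 + 84 + 83 = 236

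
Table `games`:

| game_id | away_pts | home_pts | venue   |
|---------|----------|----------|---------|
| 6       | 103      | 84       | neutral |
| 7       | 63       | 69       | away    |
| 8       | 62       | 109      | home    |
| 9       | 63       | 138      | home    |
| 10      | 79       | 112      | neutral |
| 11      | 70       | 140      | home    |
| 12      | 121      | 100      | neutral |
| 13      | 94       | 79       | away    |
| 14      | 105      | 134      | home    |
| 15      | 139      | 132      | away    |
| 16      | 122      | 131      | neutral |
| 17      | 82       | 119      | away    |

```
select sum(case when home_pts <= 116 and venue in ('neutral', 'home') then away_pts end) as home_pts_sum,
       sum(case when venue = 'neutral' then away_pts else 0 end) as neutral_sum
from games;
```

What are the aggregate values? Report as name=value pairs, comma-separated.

home_pts_sum=365, neutral_sum=425

[home_pts_sum: home_pts <= 116 and venue in ('neutral', 'home')]
game_id=6: ✓ → 103
game_id=7: ✗
game_id=8: ✓ → 62
game_id=9: ✗
game_id=10: ✓ → 79
game_id=11: ✗
game_id=12: ✓ → 121
game_id=13: ✗
game_id=14: ✗
game_id=15: ✗
game_id=16: ✗
game_id=17: ✗
home_pts_sum = 103 + 62 + 79 + 121 = 365
—
[neutral_sum: venue = 'neutral']
game_id=6: ✓ → 103
game_id=7: ✗
game_id=8: ✗
game_id=9: ✗
game_id=10: ✓ → 79
game_id=11: ✗
game_id=12: ✓ → 121
game_id=13: ✗
game_id=14: ✗
game_id=15: ✗
game_id=16: ✓ → 122
game_id=17: ✗
neutral_sum = 103 + 79 + 121 + 122 = 425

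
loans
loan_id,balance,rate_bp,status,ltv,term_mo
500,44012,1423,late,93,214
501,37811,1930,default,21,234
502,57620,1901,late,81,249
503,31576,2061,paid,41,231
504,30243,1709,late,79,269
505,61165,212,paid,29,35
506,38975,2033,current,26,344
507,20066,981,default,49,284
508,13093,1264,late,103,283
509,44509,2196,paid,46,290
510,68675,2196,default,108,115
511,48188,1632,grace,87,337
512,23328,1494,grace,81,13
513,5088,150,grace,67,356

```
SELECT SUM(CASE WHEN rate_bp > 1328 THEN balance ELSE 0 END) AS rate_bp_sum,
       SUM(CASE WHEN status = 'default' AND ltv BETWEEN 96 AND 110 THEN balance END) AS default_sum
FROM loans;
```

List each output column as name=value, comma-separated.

[rate_bp_sum: rate_bp > 1328]
loan_id=500: ✓ → 44012
loan_id=501: ✓ → 37811
loan_id=502: ✓ → 57620
loan_id=503: ✓ → 31576
loan_id=504: ✓ → 30243
loan_id=505: ✗
loan_id=506: ✓ → 38975
loan_id=507: ✗
loan_id=508: ✗
loan_id=509: ✓ → 44509
loan_id=510: ✓ → 68675
loan_id=511: ✓ → 48188
loan_id=512: ✓ → 23328
loan_id=513: ✗
rate_bp_sum = 44012 + 37811 + 57620 + 31576 + 30243 + 38975 + 44509 + 68675 + 48188 + 23328 = 424937
—
[default_sum: status = 'default' AND ltv BETWEEN 96 AND 110]
loan_id=500: ✗
loan_id=501: ✗
loan_id=502: ✗
loan_id=503: ✗
loan_id=504: ✗
loan_id=505: ✗
loan_id=506: ✗
loan_id=507: ✗
loan_id=508: ✗
loan_id=509: ✗
loan_id=510: ✓ → 68675
loan_id=511: ✗
loan_id=512: ✗
loan_id=513: ✗
default_sum = 68675

rate_bp_sum=424937, default_sum=68675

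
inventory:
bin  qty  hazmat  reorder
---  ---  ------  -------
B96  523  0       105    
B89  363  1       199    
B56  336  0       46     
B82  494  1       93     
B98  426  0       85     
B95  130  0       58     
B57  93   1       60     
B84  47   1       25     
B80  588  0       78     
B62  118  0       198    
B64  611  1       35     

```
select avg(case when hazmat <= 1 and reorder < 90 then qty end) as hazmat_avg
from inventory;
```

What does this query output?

bin=B96: ✗
bin=B89: ✗
bin=B56: ✓ → 336
bin=B82: ✗
bin=B98: ✓ → 426
bin=B95: ✓ → 130
bin=B57: ✓ → 93
bin=B84: ✓ → 47
bin=B80: ✓ → 588
bin=B62: ✗
bin=B64: ✓ → 611
hazmat_avg = (336 + 426 + 130 + 93 + 47 + 588 + 611) / 7 = 318.7142857143

318.7142857143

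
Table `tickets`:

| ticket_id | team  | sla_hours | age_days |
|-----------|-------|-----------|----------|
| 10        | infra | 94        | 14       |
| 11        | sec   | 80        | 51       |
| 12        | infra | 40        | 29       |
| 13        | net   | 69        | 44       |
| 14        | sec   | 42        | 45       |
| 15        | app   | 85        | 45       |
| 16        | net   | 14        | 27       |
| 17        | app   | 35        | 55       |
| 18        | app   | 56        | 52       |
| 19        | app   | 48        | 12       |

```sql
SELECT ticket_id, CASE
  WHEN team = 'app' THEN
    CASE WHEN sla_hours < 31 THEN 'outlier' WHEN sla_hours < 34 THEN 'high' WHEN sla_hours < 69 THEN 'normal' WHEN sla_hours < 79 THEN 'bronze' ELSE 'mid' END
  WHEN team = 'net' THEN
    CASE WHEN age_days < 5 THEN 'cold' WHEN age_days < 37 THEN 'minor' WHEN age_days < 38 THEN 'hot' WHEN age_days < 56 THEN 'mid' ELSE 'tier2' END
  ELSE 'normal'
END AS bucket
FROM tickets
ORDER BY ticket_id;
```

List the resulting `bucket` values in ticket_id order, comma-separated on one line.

ticket_id=10: team='infra' → outer ELSE → normal
ticket_id=11: team='sec' → outer ELSE → normal
ticket_id=12: team='infra' → outer ELSE → normal
ticket_id=13: team='net' → inner[age_days < 56] → mid
ticket_id=14: team='sec' → outer ELSE → normal
ticket_id=15: team='app' → inner[ELSE] → mid
ticket_id=16: team='net' → inner[age_days < 37] → minor
ticket_id=17: team='app' → inner[sla_hours < 69] → normal
ticket_id=18: team='app' → inner[sla_hours < 69] → normal
ticket_id=19: team='app' → inner[sla_hours < 69] → normal

normal, normal, normal, mid, normal, mid, minor, normal, normal, normal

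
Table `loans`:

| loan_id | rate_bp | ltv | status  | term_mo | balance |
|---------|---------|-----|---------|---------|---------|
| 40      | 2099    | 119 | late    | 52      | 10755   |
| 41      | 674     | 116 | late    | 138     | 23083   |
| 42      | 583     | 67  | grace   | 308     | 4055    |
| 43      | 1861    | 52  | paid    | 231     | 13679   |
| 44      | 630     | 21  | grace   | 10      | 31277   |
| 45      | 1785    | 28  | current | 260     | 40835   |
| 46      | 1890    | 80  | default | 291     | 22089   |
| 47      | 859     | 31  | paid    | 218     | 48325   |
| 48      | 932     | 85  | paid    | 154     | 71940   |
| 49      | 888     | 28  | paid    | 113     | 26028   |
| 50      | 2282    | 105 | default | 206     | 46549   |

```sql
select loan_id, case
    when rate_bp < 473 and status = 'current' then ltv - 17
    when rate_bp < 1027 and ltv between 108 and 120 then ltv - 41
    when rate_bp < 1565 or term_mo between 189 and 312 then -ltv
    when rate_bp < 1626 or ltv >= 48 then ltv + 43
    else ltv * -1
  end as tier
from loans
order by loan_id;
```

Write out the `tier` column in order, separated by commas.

162, 75, -67, -52, -21, -28, -80, -31, -85, -28, -105

loan_id=40: rate_bp < 1626 or ltv >= 48 → 162
loan_id=41: rate_bp < 1027 and ltv between 108 and 120 → 75
loan_id=42: rate_bp < 1565 or term_mo between 189 and 312 → -67
loan_id=43: rate_bp < 1565 or term_mo between 189 and 312 → -52
loan_id=44: rate_bp < 1565 or term_mo between 189 and 312 → -21
loan_id=45: rate_bp < 1565 or term_mo between 189 and 312 → -28
loan_id=46: rate_bp < 1565 or term_mo between 189 and 312 → -80
loan_id=47: rate_bp < 1565 or term_mo between 189 and 312 → -31
loan_id=48: rate_bp < 1565 or term_mo between 189 and 312 → -85
loan_id=49: rate_bp < 1565 or term_mo between 189 and 312 → -28
loan_id=50: rate_bp < 1565 or term_mo between 189 and 312 → -105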